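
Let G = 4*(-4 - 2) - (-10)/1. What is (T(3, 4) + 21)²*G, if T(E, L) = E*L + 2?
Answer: -17150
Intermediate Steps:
T(E, L) = 2 + E*L
G = -14 (G = 4*(-6) - (-10) = -24 - 5*(-2) = -24 + 10 = -14)
(T(3, 4) + 21)²*G = ((2 + 3*4) + 21)²*(-14) = ((2 + 12) + 21)²*(-14) = (14 + 21)²*(-14) = 35²*(-14) = 1225*(-14) = -17150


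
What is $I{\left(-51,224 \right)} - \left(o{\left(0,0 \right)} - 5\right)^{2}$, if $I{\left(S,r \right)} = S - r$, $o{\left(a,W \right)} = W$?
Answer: $-300$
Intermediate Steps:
$I{\left(-51,224 \right)} - \left(o{\left(0,0 \right)} - 5\right)^{2} = \left(-51 - 224\right) - \left(0 - 5\right)^{2} = \left(-51 - 224\right) - \left(0 + \left(-24 + 19\right)\right)^{2} = -275 - \left(0 - 5\right)^{2} = -275 - \left(-5\right)^{2} = -275 - 25 = -300$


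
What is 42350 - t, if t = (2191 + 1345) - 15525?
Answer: 54339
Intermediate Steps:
t = -11989 (t = 3536 - 15525 = -11989)
42350 - t = 42350 - 1*(-11989) = 42350 + 11989 = 54339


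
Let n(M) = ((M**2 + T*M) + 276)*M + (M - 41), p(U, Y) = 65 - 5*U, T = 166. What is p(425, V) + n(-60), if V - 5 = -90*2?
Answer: 362879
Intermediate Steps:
V = -175 (V = 5 - 90*2 = 5 - 180 = -175)
n(M) = -41 + M + M*(276 + M**2 + 166*M) (n(M) = ((M**2 + 166*M) + 276)*M + (M - 41) = (276 + M**2 + 166*M)*M + (-41 + M) = M*(276 + M**2 + 166*M) + (-41 + M) = -41 + M + M*(276 + M**2 + 166*M))
p(425, V) + n(-60) = (65 - 5*425) + (-41 + (-60)**3 + 166*(-60)**2 + 277*(-60)) = (65 - 2125) + (-41 - 216000 + 166*3600 - 16620) = -2060 + (-41 - 216000 + 597600 - 16620) = -2060 + 364939 = 362879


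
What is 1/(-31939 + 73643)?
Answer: 1/41704 ≈ 2.3979e-5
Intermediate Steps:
1/(-31939 + 73643) = 1/41704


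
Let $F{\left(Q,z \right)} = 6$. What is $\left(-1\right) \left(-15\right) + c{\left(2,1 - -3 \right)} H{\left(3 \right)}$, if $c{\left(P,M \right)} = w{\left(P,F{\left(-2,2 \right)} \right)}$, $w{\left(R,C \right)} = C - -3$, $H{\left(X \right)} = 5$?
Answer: $60$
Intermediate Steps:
$w{\left(R,C \right)} = 3 + C$ ($w{\left(R,C \right)} = C + 3 = 3 + C$)
$c{\left(P,M \right)} = 9$ ($c{\left(P,M \right)} = 3 + 6 = 9$)
$\left(-1\right) \left(-15\right) + c{\left(2,1 - -3 \right)} H{\left(3 \right)} = \left(-1\right) \left(-15\right) + 9 \cdot 5 = 15 + 45 = 60$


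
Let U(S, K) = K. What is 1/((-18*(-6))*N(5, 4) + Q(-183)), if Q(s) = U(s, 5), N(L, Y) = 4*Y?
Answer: 1/1733 ≈ 0.00057703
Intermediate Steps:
Q(s) = 5
1/((-18*(-6))*N(5, 4) + Q(-183)) = 1/((-18*(-6))*(4*4) + 5) = 1/(108*16 + 5) = 1/(1728 + 5) = 1/1733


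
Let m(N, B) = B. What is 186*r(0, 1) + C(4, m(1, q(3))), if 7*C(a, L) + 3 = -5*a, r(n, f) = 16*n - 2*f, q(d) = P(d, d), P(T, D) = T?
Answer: -2627/7 ≈ -375.29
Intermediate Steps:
q(d) = d
r(n, f) = -2*f + 16*n
C(a, L) = -3/7 - 5*a/7 (C(a, L) = -3/7 + (-5*a)/7 = -3/7 - 5*a/7)
186*r(0, 1) + C(4, m(1, q(3))) = 186*(-2*1 + 16*0) + (-3/7 - 5/7*4) = 186*(-2 + 0) + (-3/7 - 20/7) = 186*(-2) - 23/7 = -372 - 23/7 = -2627/7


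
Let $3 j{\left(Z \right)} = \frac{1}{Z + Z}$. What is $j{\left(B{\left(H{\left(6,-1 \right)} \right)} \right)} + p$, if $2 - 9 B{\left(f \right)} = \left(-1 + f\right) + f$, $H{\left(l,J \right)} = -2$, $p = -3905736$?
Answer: $- \frac{54680301}{14} \approx -3.9057 \cdot 10^{6}$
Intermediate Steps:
$B{\left(f \right)} = \frac{1}{3} - \frac{2 f}{9}$ ($B{\left(f \right)} = \frac{2}{9} - \frac{\left(-1 + f\right) + f}{9} = \frac{2}{9} - \frac{-1 + 2 f}{9} = \frac{2}{9} - \left(- \frac{1}{9} + \frac{2 f}{9}\right) = \frac{1}{3} - \frac{2 f}{9}$)
$j{\left(Z \right)} = \frac{1}{6 Z}$ ($j{\left(Z \right)} = \frac{1}{3 \left(Z + Z\right)} = \frac{1}{3 \cdot 2 Z} = \frac{\frac{1}{2} \frac{1}{Z}}{3} = \frac{1}{6 Z}$)
$j{\left(B{\left(H{\left(6,-1 \right)} \right)} \right)} + p = \frac{1}{6 \left(\frac{1}{3} - - \frac{4}{9}\right)} - 3905736 = \frac{1}{6 \left(\frac{1}{3} + \frac{4}{9}\right)} - 3905736 = \frac{1}{6 \cdot \frac{7}{9}} - 3905736 = \frac{1}{6} \cdot \frac{9}{7} - 3905736 = \frac{3}{14} - 3905736 = - \frac{54680301}{14}$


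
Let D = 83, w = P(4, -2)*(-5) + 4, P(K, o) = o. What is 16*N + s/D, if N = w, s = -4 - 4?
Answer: 18584/83 ≈ 223.90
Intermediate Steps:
s = -8
w = 14 (w = -2*(-5) + 4 = 10 + 4 = 14)
N = 14
16*N + s/D = 16*14 - 8/83 = 224 - 8*1/83 = 224 - 8/83 = 18584/83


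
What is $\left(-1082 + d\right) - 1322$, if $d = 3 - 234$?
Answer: $-2635$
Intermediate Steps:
$d = -231$ ($d = 3 - 234 = -231$)
$\left(-1082 + d\right) - 1322 = \left(-1082 - 231\right) - 1322 = -1313 - 1322 = -2635$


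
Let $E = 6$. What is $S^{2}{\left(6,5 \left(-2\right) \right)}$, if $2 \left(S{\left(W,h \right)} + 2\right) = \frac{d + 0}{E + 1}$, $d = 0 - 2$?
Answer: $\frac{225}{49} \approx 4.5918$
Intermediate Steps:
$d = -2$
$S{\left(W,h \right)} = - \frac{15}{7}$ ($S{\left(W,h \right)} = -2 + \frac{\left(-2 + 0\right) \frac{1}{6 + 1}}{2} = -2 + \frac{\left(-2\right) \frac{1}{7}}{2} = -2 + \frac{1}{2} \left(- \frac{2}{7}\right) = -2 - \frac{1}{7} = - \frac{15}{7}$)
$S^{2}{\left(6,5 \left(-2\right) \right)} = \left(- \frac{15}{7}\right)^{2} = \frac{225}{49}$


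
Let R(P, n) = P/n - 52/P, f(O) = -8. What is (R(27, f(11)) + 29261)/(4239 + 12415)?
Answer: 6319231/3597264 ≈ 1.7567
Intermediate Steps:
R(P, n) = -52/P + P/n
(R(27, f(11)) + 29261)/(4239 + 12415) = ((-52/27 + 27/(-8)) + 29261)/(4239 + 12415) = ((-52*1/27 + 27*(-⅛)) + 29261)/16654 = ((-52/27 - 27/8) + 29261)*(1/16654) = (-1145/216 + 29261)*(1/16654) = (6319231/216)*(1/16654) = 6319231/3597264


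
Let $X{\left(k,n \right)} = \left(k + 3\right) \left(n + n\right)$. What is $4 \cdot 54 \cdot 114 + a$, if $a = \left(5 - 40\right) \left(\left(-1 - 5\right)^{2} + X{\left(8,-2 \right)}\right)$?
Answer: $24904$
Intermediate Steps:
$X{\left(k,n \right)} = 2 n \left(3 + k\right)$ ($X{\left(k,n \right)} = \left(3 + k\right) 2 n = 2 n \left(3 + k\right)$)
$a = 280$ ($a = \left(5 - 40\right) \left(\left(-1 - 5\right)^{2} + 2 \left(-2\right) \left(3 + 8\right)\right) = - 35 \left(\left(-6\right)^{2} + 2 \left(-2\right) 11\right) = - 35 \left(36 - 44\right) = \left(-35\right) \left(-8\right) = 280$)
$4 \cdot 54 \cdot 114 + a = 4 \cdot 54 \cdot 114 + 280 = 216 \cdot 114 + 280 = 24624 + 280 = 24904$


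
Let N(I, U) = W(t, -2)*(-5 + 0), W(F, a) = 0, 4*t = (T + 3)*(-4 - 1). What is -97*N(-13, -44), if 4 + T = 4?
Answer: 0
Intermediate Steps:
T = 0 (T = -4 + 4 = 0)
t = -15/4 (t = ((0 + 3)*(-4 - 1))/4 = (3*(-5))/4 = (1/4)*(-15) = -15/4 ≈ -3.7500)
N(I, U) = 0 (N(I, U) = 0*(-5 + 0) = 0*(-5) = 0)
-97*N(-13, -44) = -97*0 = 0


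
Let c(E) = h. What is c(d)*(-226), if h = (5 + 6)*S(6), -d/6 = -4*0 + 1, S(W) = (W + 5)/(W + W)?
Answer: -13673/6 ≈ -2278.8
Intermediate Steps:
S(W) = (5 + W)/(2*W) (S(W) = (5 + W)/((2*W)) = (5 + W)*(1/(2*W)) = (5 + W)/(2*W))
d = -6 (d = -6*(-4*0 + 1) = -6*(0 + 1) = -6*1 = -6)
h = 121/12 (h = (5 + 6)*((½)*(5 + 6)/6) = 11*((½)*(⅙)*11) = 11*(11/12) = 121/12 ≈ 10.083)
c(E) = 121/12
c(d)*(-226) = (121/12)*(-226) = -13673/6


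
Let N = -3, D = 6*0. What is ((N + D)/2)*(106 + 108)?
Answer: -321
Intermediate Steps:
D = 0
((N + D)/2)*(106 + 108) = ((-3 + 0)/2)*(106 + 108) = -3*½*214 = -3/2*214 = -321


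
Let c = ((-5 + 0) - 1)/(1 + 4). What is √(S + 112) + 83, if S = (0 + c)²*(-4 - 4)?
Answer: 83 + 4*√157/5 ≈ 93.024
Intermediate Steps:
c = -6/5 (c = (-5 - 1)/5 = -6*⅕ = -6/5 ≈ -1.2000)
S = -288/25 (S = (0 - 6/5)²*(-4 - 4) = (-6/5)²*(-8) = (36/25)*(-8) = -288/25 ≈ -11.520)
√(S + 112) + 83 = √(-288/25 + 112) + 83 = √(2512/25) + 83 = 4*√157/5 + 83 = 83 + 4*√157/5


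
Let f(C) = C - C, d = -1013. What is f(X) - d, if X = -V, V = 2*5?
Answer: 1013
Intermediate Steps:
V = 10
X = -10 (X = -1*10 = -10)
f(C) = 0
f(X) - d = 0 - 1*(-1013) = 0 + 1013 = 1013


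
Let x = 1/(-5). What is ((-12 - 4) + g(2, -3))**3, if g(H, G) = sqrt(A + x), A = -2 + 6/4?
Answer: -20312/5 + 7673*I*sqrt(70)/100 ≈ -4062.4 + 641.97*I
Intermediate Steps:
x = -1/5 ≈ -0.20000
A = -1/2 (A = -2 + (1/4)*6 = -2 + 3/2 = -1/2 ≈ -0.50000)
g(H, G) = I*sqrt(70)/10 (g(H, G) = sqrt(-1/2 - 1/5) = sqrt(-7/10) = I*sqrt(70)/10)
((-12 - 4) + g(2, -3))**3 = ((-12 - 4) + I*sqrt(70)/10)**3 = (-16 + I*sqrt(70)/10)**3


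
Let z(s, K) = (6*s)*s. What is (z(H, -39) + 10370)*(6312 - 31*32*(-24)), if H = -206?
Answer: 7981378320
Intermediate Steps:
z(s, K) = 6*s²
(z(H, -39) + 10370)*(6312 - 31*32*(-24)) = (6*(-206)² + 10370)*(6312 - 31*32*(-24)) = (6*42436 + 10370)*(6312 - 992*(-24)) = (254616 + 10370)*(6312 + 23808) = 264986*30120 = 7981378320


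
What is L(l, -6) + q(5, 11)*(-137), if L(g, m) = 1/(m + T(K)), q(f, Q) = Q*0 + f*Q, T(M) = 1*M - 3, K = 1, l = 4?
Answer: -60281/8 ≈ -7535.1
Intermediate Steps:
T(M) = -3 + M (T(M) = M - 3 = -3 + M)
q(f, Q) = Q*f (q(f, Q) = 0 + Q*f = Q*f)
L(g, m) = 1/(-2 + m) (L(g, m) = 1/(m + (-3 + 1)) = 1/(m - 2) = 1/(-2 + m))
L(l, -6) + q(5, 11)*(-137) = 1/(-2 - 6) + (11*5)*(-137) = 1/(-8) + 55*(-137) = -⅛ - 7535 = -60281/8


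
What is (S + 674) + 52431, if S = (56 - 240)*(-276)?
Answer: 103889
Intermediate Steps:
S = 50784 (S = -184*(-276) = 50784)
(S + 674) + 52431 = (50784 + 674) + 52431 = 51458 + 52431 = 103889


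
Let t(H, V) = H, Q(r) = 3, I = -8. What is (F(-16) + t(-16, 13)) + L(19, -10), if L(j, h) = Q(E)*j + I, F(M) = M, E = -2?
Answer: 17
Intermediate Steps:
L(j, h) = -8 + 3*j (L(j, h) = 3*j - 8 = -8 + 3*j)
(F(-16) + t(-16, 13)) + L(19, -10) = (-16 - 16) + (-8 + 3*19) = -32 + (-8 + 57) = -32 + 49 = 17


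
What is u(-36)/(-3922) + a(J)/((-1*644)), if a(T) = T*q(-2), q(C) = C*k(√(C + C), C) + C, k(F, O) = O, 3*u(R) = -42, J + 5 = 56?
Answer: -97757/631442 ≈ -0.15482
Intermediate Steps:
J = 51 (J = -5 + 56 = 51)
u(R) = -14 (u(R) = (⅓)*(-42) = -14)
q(C) = C + C² (q(C) = C*C + C = C² + C = C + C²)
a(T) = 2*T (a(T) = T*(-2*(1 - 2)) = T*(-2*(-1)) = T*2 = 2*T)
u(-36)/(-3922) + a(J)/((-1*644)) = -14/(-3922) + (2*51)/((-1*644)) = -14*(-1/3922) + 102/(-644) = 7/1961 + 102*(-1/644) = 7/1961 - 51/322 = -97757/631442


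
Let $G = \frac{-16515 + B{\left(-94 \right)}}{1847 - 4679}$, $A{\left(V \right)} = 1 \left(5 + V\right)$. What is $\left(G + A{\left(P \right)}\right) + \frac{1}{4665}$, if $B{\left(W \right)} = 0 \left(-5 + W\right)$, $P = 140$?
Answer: $\frac{664226969}{4403760} \approx 150.83$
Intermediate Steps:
$A{\left(V \right)} = 5 + V$
$B{\left(W \right)} = 0$
$G = \frac{5505}{944}$ ($G = \frac{-16515 + 0}{1847 - 4679} = - \frac{16515}{-2832} = \left(-16515\right) \left(- \frac{1}{2832}\right) = \frac{5505}{944} \approx 5.8316$)
$\left(G + A{\left(P \right)}\right) + \frac{1}{4665} = \left(\frac{5505}{944} + \left(5 + 140\right)\right) + \frac{1}{4665} = \left(\frac{5505}{944} + 145\right) + \frac{1}{4665} = \frac{142385}{944} + \frac{1}{4665} = \frac{664226969}{4403760}$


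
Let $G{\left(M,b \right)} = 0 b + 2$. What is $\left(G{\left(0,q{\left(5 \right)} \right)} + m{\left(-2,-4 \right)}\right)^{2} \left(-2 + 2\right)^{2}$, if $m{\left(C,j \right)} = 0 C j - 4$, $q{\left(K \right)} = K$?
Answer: $0$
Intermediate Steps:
$m{\left(C,j \right)} = -4$ ($m{\left(C,j \right)} = 0 j - 4 = 0 - 4 = -4$)
$G{\left(M,b \right)} = 2$ ($G{\left(M,b \right)} = 0 + 2 = 2$)
$\left(G{\left(0,q{\left(5 \right)} \right)} + m{\left(-2,-4 \right)}\right)^{2} \left(-2 + 2\right)^{2} = \left(2 - 4\right)^{2} \left(-2 + 2\right)^{2} = \left(-2\right)^{2} \cdot 0^{2} = 4 \cdot 0 = 0$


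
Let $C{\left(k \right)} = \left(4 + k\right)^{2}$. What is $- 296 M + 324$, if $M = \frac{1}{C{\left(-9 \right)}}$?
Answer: $\frac{7804}{25} \approx 312.16$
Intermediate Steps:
$M = \frac{1}{25}$ ($M = \frac{1}{\left(4 - 9\right)^{2}} = \frac{1}{\left(-5\right)^{2}} = \frac{1}{25} \approx 0.04$)
$- 296 M + 324 = \left(-296\right) \frac{1}{25} + 324 = - \frac{296}{25} + 324 = \frac{7804}{25}$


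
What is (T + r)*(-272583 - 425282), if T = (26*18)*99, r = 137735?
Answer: -128453916955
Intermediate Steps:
T = 46332 (T = 468*99 = 46332)
(T + r)*(-272583 - 425282) = (46332 + 137735)*(-272583 - 425282) = 184067*(-697865) = -128453916955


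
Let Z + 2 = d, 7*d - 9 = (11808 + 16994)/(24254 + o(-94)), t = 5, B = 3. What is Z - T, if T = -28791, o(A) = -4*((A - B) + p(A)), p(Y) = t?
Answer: 2481074853/86177 ≈ 28790.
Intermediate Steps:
p(Y) = 5
o(A) = -8 - 4*A (o(A) = -4*((A - 1*3) + 5) = -4*((A - 3) + 5) = -4*((-3 + A) + 5) = -4*(2 + A) = -8 - 4*A)
d = 125200/86177 (d = 9/7 + ((11808 + 16994)/(24254 + (-8 - 4*(-94))))/7 = 9/7 + (28802/(24254 + (-8 + 376)))/7 = 9/7 + (28802/(24254 + 368))/7 = 9/7 + (28802/24622)/7 = 9/7 + (28802*(1/24622))/7 = 9/7 + (⅐)*(14401/12311) = 9/7 + 14401/86177 = 125200/86177 ≈ 1.4528)
Z = -47154/86177 (Z = -2 + 125200/86177 = -47154/86177 ≈ -0.54718)
Z - T = -47154/86177 - 1*(-28791) = -47154/86177 + 28791 = 2481074853/86177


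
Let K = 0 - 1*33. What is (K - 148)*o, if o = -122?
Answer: 22082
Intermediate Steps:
K = -33 (K = 0 - 33 = -33)
(K - 148)*o = (-33 - 148)*(-122) = -181*(-122) = 22082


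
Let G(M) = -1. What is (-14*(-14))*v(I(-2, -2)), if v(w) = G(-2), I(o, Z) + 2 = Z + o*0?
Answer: -196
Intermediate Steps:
I(o, Z) = -2 + Z (I(o, Z) = -2 + (Z + o*0) = -2 + (Z + 0) = -2 + Z)
v(w) = -1
(-14*(-14))*v(I(-2, -2)) = -14*(-14)*(-1) = 196*(-1) = -196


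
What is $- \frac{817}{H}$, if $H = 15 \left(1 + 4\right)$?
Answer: $- \frac{817}{75} \approx -10.893$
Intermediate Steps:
$H = 75$ ($H = 15 \cdot 5 = 75$)
$- \frac{817}{H} = - \frac{817}{75}$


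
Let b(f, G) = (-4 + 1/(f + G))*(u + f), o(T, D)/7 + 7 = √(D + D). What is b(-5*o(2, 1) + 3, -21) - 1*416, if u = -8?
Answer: -67480674/49079 + 6871515*√2/49079 ≈ -1176.9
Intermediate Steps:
o(T, D) = -49 + 7*√2*√D (o(T, D) = -49 + 7*√(D + D) = -49 + 7*√(2*D) = -49 + 7*(√2*√D) = -49 + 7*√2*√D)
b(f, G) = (-8 + f)*(-4 + 1/(G + f)) (b(f, G) = (-4 + 1/(f + G))*(-8 + f) = (-4 + 1/(G + f))*(-8 + f) = (-8 + f)*(-4 + 1/(G + f)))
b(-5*o(2, 1) + 3, -21) - 1*416 = (-8 - 4*(-5*(-49 + 7*√2*√1) + 3)² + 32*(-21) + 33*(-5*(-49 + 7*√2*√1) + 3) - 4*(-21)*(-5*(-49 + 7*√2*√1) + 3))/(-21 + (-5*(-49 + 7*√2*√1) + 3)) - 1*416 = (-8 - 4*(-5*(-49 + 7*√2*1) + 3)² - 672 + 33*(-5*(-49 + 7*√2*1) + 3) - 4*(-21)*(-5*(-49 + 7*√2*1) + 3))/(-21 + (-5*(-49 + 7*√2*1) + 3)) - 416 = (-8 - 4*(-5*(-49 + 7*√2) + 3)² - 672 + 33*(-5*(-49 + 7*√2) + 3) - 4*(-21)*(-5*(-49 + 7*√2) + 3))/(-21 + (-5*(-49 + 7*√2) + 3)) - 416 = (-8 - 4*((245 - 35*√2) + 3)² - 672 + 33*((245 - 35*√2) + 3) - 4*(-21)*((245 - 35*√2) + 3))/(-21 + ((245 - 35*√2) + 3)) - 416 = (-8 - 4*(248 - 35*√2)² - 672 + 33*(248 - 35*√2) - 4*(-21)*(248 - 35*√2))/(-21 + (248 - 35*√2)) - 416 = (-8 - 4*(248 - 35*√2)² - 672 + (8184 - 1155*√2) + (20832 - 2940*√2))/(227 - 35*√2) - 416 = (28336 - 4095*√2 - 4*(248 - 35*√2)²)/(227 - 35*√2) - 416 = -416 + (28336 - 4095*√2 - 4*(248 - 35*√2)²)/(227 - 35*√2)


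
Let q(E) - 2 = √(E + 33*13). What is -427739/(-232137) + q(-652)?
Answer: 892013/232137 + I*√223 ≈ 3.8426 + 14.933*I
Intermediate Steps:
q(E) = 2 + √(429 + E) (q(E) = 2 + √(E + 33*13) = 2 + √(E + 429) = 2 + √(429 + E))
-427739/(-232137) + q(-652) = -427739/(-232137) + (2 + √(429 - 652)) = -427739*(-1/232137) + (2 + √(-223)) = 427739/232137 + (2 + I*√223) = 892013/232137 + I*√223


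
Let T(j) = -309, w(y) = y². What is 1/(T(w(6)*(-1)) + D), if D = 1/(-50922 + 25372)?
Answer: -25550/7894951 ≈ -0.0032362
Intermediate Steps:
D = -1/25550 (D = 1/(-25550) = -1/25550 ≈ -3.9139e-5)
1/(T(w(6)*(-1)) + D) = 1/(-309 - 1/25550) = 1/(-7894951/25550) = -25550/7894951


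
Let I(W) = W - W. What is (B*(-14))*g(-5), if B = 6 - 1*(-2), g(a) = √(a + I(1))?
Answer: -112*I*√5 ≈ -250.44*I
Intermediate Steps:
I(W) = 0
g(a) = √a (g(a) = √(a + 0) = √a)
B = 8 (B = 6 + 2 = 8)
(B*(-14))*g(-5) = (8*(-14))*√(-5) = -112*I*√5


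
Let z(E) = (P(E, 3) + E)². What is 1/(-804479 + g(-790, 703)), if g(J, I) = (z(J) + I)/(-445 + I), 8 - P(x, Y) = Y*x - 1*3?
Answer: -129/102511799 ≈ -1.2584e-6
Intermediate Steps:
P(x, Y) = 11 - Y*x (P(x, Y) = 8 - (Y*x - 1*3) = 8 - (Y*x - 3) = 8 - (-3 + Y*x) = 8 + (3 - Y*x) = 11 - Y*x)
z(E) = (11 - 2*E)² (z(E) = ((11 - 1*3*E) + E)² = ((11 - 3*E) + E)² = (11 - 2*E)²)
g(J, I) = (I + (-11 + 2*J)²)/(-445 + I) (g(J, I) = ((-11 + 2*J)² + I)/(-445 + I) = (I + (-11 + 2*J)²)/(-445 + I))
1/(-804479 + g(-790, 703)) = 1/(-804479 + (703 + (-11 + 2*(-790))²)/(-445 + 703)) = 1/(-804479 + (703 + (-11 - 1580)²)/258) = 1/(-804479 + (703 + (-1591)²)/258) = 1/(-804479 + (703 + 2531281)/258) = 1/(-804479 + (1/258)*2531984) = 1/(-804479 + 1265992/129) = 1/(-102511799/129) = -129/102511799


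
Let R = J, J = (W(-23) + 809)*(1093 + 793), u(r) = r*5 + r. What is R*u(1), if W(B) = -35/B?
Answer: 9171864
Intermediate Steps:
u(r) = 6*r (u(r) = 5*r + r = 6*r)
J = 1528644 (J = (-35/(-23) + 809)*(1093 + 793) = (-35*(-1/23) + 809)*1886 = (35/23 + 809)*1886 = (18642/23)*1886 = 1528644)
R = 1528644
R*u(1) = 1528644*(6*1) = 1528644*6 = 9171864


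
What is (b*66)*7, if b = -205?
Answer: -94710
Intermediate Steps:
(b*66)*7 = -205*66*7 = -13530*7 = -94710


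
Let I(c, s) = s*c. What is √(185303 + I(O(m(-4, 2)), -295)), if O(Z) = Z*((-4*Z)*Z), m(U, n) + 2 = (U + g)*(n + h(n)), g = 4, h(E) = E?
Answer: 31*√183 ≈ 419.36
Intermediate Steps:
m(U, n) = -2 + 2*n*(4 + U) (m(U, n) = -2 + (U + 4)*(n + n) = -2 + (4 + U)*(2*n) = -2 + 2*n*(4 + U))
O(Z) = -4*Z³ (O(Z) = Z*(-4*Z²) = -4*Z³)
I(c, s) = c*s
√(185303 + I(O(m(-4, 2)), -295)) = √(185303 - 4*(-2 + 8*2 + 2*(-4)*2)³*(-295)) = √(185303 - 4*(-2 + 16 - 16)³*(-295)) = √(185303 - 4*(-2)³*(-295)) = √(185303 - 4*(-8)*(-295)) = √(185303 + 32*(-295)) = √(185303 - 9440) = √175863 = 31*√183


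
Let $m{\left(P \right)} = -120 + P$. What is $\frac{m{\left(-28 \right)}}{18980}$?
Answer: $- \frac{37}{4745} \approx -0.0077977$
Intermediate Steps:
$\frac{m{\left(-28 \right)}}{18980} = \frac{-120 - 28}{18980} = \left(-148\right) \frac{1}{18980} = - \frac{37}{4745}$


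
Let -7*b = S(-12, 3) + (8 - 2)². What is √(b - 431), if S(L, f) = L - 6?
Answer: I*√21245/7 ≈ 20.822*I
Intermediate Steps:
S(L, f) = -6 + L
b = -18/7 (b = -((-6 - 12) + (8 - 2)²)/7 = -(-18 + 6²)/7 = -(-18 + 36)/7 = -⅐*18 = -18/7 ≈ -2.5714)
√(b - 431) = √(-18/7 - 431) = √(-3035/7) = I*√21245/7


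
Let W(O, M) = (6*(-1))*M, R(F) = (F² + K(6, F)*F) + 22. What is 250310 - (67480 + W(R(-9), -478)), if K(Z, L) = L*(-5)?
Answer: 179962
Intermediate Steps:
K(Z, L) = -5*L
R(F) = 22 - 4*F² (R(F) = (F² + (-5*F)*F) + 22 = (F² - 5*F²) + 22 = -4*F² + 22 = 22 - 4*F²)
W(O, M) = -6*M
250310 - (67480 + W(R(-9), -478)) = 250310 - (67480 - 6*(-478)) = 250310 - (67480 + 2868) = 250310 - 1*70348 = 250310 - 70348 = 179962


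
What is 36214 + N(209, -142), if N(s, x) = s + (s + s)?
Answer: 36841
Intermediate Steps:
N(s, x) = 3*s (N(s, x) = s + 2*s = 3*s)
36214 + N(209, -142) = 36214 + 3*209 = 36214 + 627 = 36841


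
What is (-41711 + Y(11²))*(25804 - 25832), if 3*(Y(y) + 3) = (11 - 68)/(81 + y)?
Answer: 117967458/101 ≈ 1.1680e+6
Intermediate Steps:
Y(y) = -3 - 19/(81 + y) (Y(y) = -3 + ((11 - 68)/(81 + y))/3 = -3 + (-57/(81 + y))/3 = -3 - 19/(81 + y))
(-41711 + Y(11²))*(25804 - 25832) = (-41711 + (-262 - 3*11²)/(81 + 11²))*(25804 - 25832) = (-41711 + (-262 - 3*121)/(81 + 121))*(-28) = (-41711 + (-262 - 363)/202)*(-28) = (-41711 + (1/202)*(-625))*(-28) = (-41711 - 625/202)*(-28) = -8426247/202*(-28) = 117967458/101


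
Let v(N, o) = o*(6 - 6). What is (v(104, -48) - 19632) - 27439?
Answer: -47071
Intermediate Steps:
v(N, o) = 0 (v(N, o) = o*0 = 0)
(v(104, -48) - 19632) - 27439 = (0 - 19632) - 27439 = -19632 - 27439 = -47071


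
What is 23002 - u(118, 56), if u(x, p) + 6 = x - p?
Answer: 22946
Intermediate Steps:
u(x, p) = -6 + x - p (u(x, p) = -6 + (x - p) = -6 + x - p)
23002 - u(118, 56) = 23002 - (-6 + 118 - 1*56) = 23002 - (-6 + 118 - 56) = 23002 - 1*56 = 23002 - 56 = 22946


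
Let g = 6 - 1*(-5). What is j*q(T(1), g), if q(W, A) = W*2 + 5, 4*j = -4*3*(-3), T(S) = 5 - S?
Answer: 117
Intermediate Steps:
j = 9 (j = (-4*3*(-3))/4 = (-12*(-3))/4 = (¼)*36 = 9)
g = 11 (g = 6 + 5 = 11)
q(W, A) = 5 + 2*W (q(W, A) = 2*W + 5 = 5 + 2*W)
j*q(T(1), g) = 9*(5 + 2*(5 - 1*1)) = 9*(5 + 2*(5 - 1)) = 9*(5 + 2*4) = 9*(5 + 8) = 9*13 = 117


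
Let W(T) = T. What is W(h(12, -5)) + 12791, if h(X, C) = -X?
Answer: 12779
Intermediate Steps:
W(h(12, -5)) + 12791 = -1*12 + 12791 = -12 + 12791 = 12779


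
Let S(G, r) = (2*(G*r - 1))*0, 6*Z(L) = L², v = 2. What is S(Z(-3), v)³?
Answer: 0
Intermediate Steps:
Z(L) = L²/6
S(G, r) = 0 (S(G, r) = (2*(-1 + G*r))*0 = (-2 + 2*G*r)*0 = 0)
S(Z(-3), v)³ = 0³ = 0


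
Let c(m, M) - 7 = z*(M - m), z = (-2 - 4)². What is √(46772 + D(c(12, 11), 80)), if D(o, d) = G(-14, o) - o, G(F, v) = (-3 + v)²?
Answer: 5*√1913 ≈ 218.69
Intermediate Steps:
z = 36 (z = (-6)² = 36)
c(m, M) = 7 - 36*m + 36*M (c(m, M) = 7 + 36*(M - m) = 7 + (-36*m + 36*M) = 7 - 36*m + 36*M)
D(o, d) = (-3 + o)² - o
√(46772 + D(c(12, 11), 80)) = √(46772 + ((-3 + (7 - 36*12 + 36*11))² - (7 - 36*12 + 36*11))) = √(46772 + ((-3 + (7 - 432 + 396))² - (7 - 432 + 396))) = √(46772 + ((-3 - 29)² - 1*(-29))) = √(46772 + ((-32)² + 29)) = √(46772 + (1024 + 29)) = √(46772 + 1053) = √47825 = 5*√1913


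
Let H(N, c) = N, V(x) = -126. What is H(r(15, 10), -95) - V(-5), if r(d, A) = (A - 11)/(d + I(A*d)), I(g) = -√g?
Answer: 629/5 - √6/15 ≈ 125.64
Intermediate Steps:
r(d, A) = (-11 + A)/(d - √(A*d)) (r(d, A) = (A - 11)/(d - √(A*d)) = (-11 + A)/(d - √(A*d)))
H(r(15, 10), -95) - V(-5) = (-11 + 10)/(15 - √(10*15)) - 1*(-126) = -1/(15 - √150) + 126 = -1/(15 - 5*√6) + 126 = 126 - 1/(15 - 5*√6)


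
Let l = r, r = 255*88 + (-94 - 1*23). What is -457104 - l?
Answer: -479427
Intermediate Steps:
r = 22323 (r = 22440 + (-94 - 23) = 22440 - 117 = 22323)
l = 22323
-457104 - l = -457104 - 1*22323 = -457104 - 22323 = -479427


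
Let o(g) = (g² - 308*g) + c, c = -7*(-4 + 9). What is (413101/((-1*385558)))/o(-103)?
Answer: -413101/16308332284 ≈ -2.5331e-5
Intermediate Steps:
c = -35 (c = -7*5 = -35)
o(g) = -35 + g² - 308*g (o(g) = (g² - 308*g) - 35 = -35 + g² - 308*g)
(413101/((-1*385558)))/o(-103) = (413101/((-1*385558)))/(-35 + (-103)² - 308*(-103)) = (413101/(-385558))/(-35 + 10609 + 31724) = (413101*(-1/385558))/42298 = -413101/385558*1/42298 = -413101/16308332284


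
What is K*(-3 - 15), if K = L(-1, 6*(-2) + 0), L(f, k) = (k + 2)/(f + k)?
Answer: -180/13 ≈ -13.846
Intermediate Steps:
L(f, k) = (2 + k)/(f + k)
K = 10/13 (K = (2 + (6*(-2) + 0))/(-1 + (6*(-2) + 0)) = (2 + (-12 + 0))/(-1 + (-12 + 0)) = (2 - 12)/(-1 - 12) = -10/(-13) = -1/13*(-10) = 10/13 ≈ 0.76923)
K*(-3 - 15) = 10*(-3 - 15)/13 = (10/13)*(-18) = -180/13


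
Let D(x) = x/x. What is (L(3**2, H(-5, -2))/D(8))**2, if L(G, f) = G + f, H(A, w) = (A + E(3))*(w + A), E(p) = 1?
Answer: 1369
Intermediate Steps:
D(x) = 1
H(A, w) = (1 + A)*(A + w) (H(A, w) = (A + 1)*(w + A) = (1 + A)*(A + w))
(L(3**2, H(-5, -2))/D(8))**2 = ((3**2 + (-5 - 2 + (-5)**2 - 5*(-2)))/1)**2 = ((9 + (-5 - 2 + 25 + 10))*1)**2 = ((9 + 28)*1)**2 = (37*1)**2 = 37**2 = 1369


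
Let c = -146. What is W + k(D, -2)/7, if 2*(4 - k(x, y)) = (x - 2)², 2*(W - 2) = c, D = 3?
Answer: -141/2 ≈ -70.500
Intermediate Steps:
W = -71 (W = 2 + (½)*(-146) = 2 - 73 = -71)
k(x, y) = 4 - (-2 + x)²/2 (k(x, y) = 4 - (x - 2)²/2 = 4 - (-2 + x)²/2)
W + k(D, -2)/7 = -71 + (4 - (-2 + 3)²/2)/7 = -71 + (4 - ½*1²)/7 = -71 + (4 - ½*1)/7 = -71 + (4 - ½)/7 = -71 + (⅐)*(7/2) = -71 + ½ = -141/2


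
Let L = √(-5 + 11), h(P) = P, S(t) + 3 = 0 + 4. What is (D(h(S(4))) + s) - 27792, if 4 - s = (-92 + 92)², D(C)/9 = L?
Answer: -27788 + 9*√6 ≈ -27766.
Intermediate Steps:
S(t) = 1 (S(t) = -3 + (0 + 4) = -3 + 4 = 1)
L = √6 ≈ 2.4495
D(C) = 9*√6
s = 4 (s = 4 - (-92 + 92)² = 4 - 1*0² = 4 - 1*0 = 4 + 0 = 4)
(D(h(S(4))) + s) - 27792 = (9*√6 + 4) - 27792 = (4 + 9*√6) - 27792 = -27788 + 9*√6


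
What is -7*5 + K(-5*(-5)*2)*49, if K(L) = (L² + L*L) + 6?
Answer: 245259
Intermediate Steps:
K(L) = 6 + 2*L² (K(L) = (L² + L²) + 6 = 2*L² + 6 = 6 + 2*L²)
-7*5 + K(-5*(-5)*2)*49 = -7*5 + (6 + 2*(-5*(-5)*2)²)*49 = -35 + (6 + 2*(25*2)²)*49 = -35 + (6 + 2*50²)*49 = -35 + (6 + 2*2500)*49 = -35 + (6 + 5000)*49 = -35 + 5006*49 = -35 + 245294 = 245259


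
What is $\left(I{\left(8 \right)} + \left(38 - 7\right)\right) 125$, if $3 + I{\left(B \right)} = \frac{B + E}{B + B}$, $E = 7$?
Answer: $\frac{57875}{16} \approx 3617.2$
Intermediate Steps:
$I{\left(B \right)} = -3 + \frac{7 + B}{2 B}$ ($I{\left(B \right)} = -3 + \frac{B + 7}{B + B} = -3 + \frac{7 + B}{2 B}$)
$\left(I{\left(8 \right)} + \left(38 - 7\right)\right) 125 = \left(\frac{7 - 40}{2 \cdot 8} + \left(38 - 7\right)\right) 125 = \left(\frac{1}{2} \cdot \frac{1}{8} \left(7 - 40\right) + \left(38 - 7\right)\right) 125 = \left(\frac{1}{2} \cdot \frac{1}{8} \left(-33\right) + 31\right) 125 = \left(- \frac{33}{16} + 31\right) 125 = \frac{463}{16} \cdot 125 = \frac{57875}{16}$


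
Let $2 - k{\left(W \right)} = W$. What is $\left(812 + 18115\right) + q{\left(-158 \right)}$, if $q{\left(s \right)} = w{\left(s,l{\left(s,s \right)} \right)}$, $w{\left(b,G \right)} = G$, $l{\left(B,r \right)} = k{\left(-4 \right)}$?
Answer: $18933$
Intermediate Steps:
$k{\left(W \right)} = 2 - W$
$l{\left(B,r \right)} = 6$ ($l{\left(B,r \right)} = 2 - -4 = 2 + 4 = 6$)
$q{\left(s \right)} = 6$
$\left(812 + 18115\right) + q{\left(-158 \right)} = \left(812 + 18115\right) + 6 = 18927 + 6 = 18933$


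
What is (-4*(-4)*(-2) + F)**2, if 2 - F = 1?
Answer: 961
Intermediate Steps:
F = 1 (F = 2 - 1*1 = 2 - 1 = 1)
(-4*(-4)*(-2) + F)**2 = (-4*(-4)*(-2) + 1)**2 = (16*(-2) + 1)**2 = (-32 + 1)**2 = (-31)**2 = 961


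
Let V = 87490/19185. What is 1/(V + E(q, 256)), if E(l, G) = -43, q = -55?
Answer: -3837/147493 ≈ -0.026015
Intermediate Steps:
V = 17498/3837 (V = 87490*(1/19185) = 17498/3837 ≈ 4.5603)
1/(V + E(q, 256)) = 1/(17498/3837 - 43) = 1/(-147493/3837) = -3837/147493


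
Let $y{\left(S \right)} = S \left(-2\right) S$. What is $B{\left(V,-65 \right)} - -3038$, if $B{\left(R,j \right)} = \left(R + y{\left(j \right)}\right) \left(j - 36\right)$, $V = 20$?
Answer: $854468$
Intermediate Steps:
$y{\left(S \right)} = - 2 S^{2}$ ($y{\left(S \right)} = - 2 S S = - 2 S^{2}$)
$B{\left(R,j \right)} = \left(-36 + j\right) \left(R - 2 j^{2}\right)$ ($B{\left(R,j \right)} = \left(R - 2 j^{2}\right) \left(j - 36\right) = \left(R - 2 j^{2}\right) \left(-36 + j\right) = \left(-36 + j\right) \left(R - 2 j^{2}\right)$)
$B{\left(V,-65 \right)} - -3038 = \left(\left(-36\right) 20 - 2 \left(-65\right)^{3} + 72 \left(-65\right)^{2} + 20 \left(-65\right)\right) - -3038 = \left(-720 - -549250 + 72 \cdot 4225 - 1300\right) + 3038 = \left(-720 + 549250 + 304200 - 1300\right) + 3038 = 851430 + 3038 = 854468$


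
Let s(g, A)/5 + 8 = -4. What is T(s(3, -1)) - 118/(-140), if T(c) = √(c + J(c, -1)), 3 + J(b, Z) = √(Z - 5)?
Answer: 59/70 + √(-63 + I*√6) ≈ 0.99713 + 7.9388*I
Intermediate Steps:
J(b, Z) = -3 + √(-5 + Z) (J(b, Z) = -3 + √(Z - 5) = -3 + √(-5 + Z))
s(g, A) = -60 (s(g, A) = -40 + 5*(-4) = -40 - 20 = -60)
T(c) = √(-3 + c + I*√6) (T(c) = √(c + (-3 + √(-5 - 1))) = √(c + (-3 + √(-6))) = √(c + (-3 + I*√6)) = √(-3 + c + I*√6))
T(s(3, -1)) - 118/(-140) = √(-3 - 60 + I*√6) - 118/(-140) = √(-63 + I*√6) - 1/140*(-118) = √(-63 + I*√6) + 59/70 = 59/70 + √(-63 + I*√6)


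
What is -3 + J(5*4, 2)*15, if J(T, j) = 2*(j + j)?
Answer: 117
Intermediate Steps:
J(T, j) = 4*j (J(T, j) = 2*(2*j) = 4*j)
-3 + J(5*4, 2)*15 = -3 + (4*2)*15 = -3 + 8*15 = -3 + 120 = 117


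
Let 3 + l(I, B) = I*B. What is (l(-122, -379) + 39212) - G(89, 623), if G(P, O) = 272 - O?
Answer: 85798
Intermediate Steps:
l(I, B) = -3 + B*I (l(I, B) = -3 + I*B = -3 + B*I)
(l(-122, -379) + 39212) - G(89, 623) = ((-3 - 379*(-122)) + 39212) - (272 - 1*623) = ((-3 + 46238) + 39212) - (272 - 623) = (46235 + 39212) - 1*(-351) = 85447 + 351 = 85798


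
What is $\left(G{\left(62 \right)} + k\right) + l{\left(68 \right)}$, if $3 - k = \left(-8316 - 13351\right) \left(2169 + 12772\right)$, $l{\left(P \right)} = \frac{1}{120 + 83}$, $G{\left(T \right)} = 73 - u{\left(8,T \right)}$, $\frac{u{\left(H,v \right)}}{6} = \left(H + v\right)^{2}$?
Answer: $\frac{65710556570}{203} \approx 3.237 \cdot 10^{8}$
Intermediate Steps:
$u{\left(H,v \right)} = 6 \left(H + v\right)^{2}$
$G{\left(T \right)} = 73 - 6 \left(8 + T\right)^{2}$
$l{\left(P \right)} = \frac{1}{203}$
$k = 323726650$ ($k = 3 - \left(-8316 - 13351\right) \left(2169 + 12772\right) = 3 - \left(-21667\right) 14941 = 3 - -323726647 = 3 + 323726647 = 323726650$)
$\left(G{\left(62 \right)} + k\right) + l{\left(68 \right)} = \left(\left(73 - 6 \left(8 + 62\right)^{2}\right) + 323726650\right) + \frac{1}{203} = \left(\left(73 - 6 \cdot 70^{2}\right) + 323726650\right) + \frac{1}{203} = \left(\left(73 - 29400\right) + 323726650\right) + \frac{1}{203} = \left(-29327 + 323726650\right) + \frac{1}{203} = 323697323 + \frac{1}{203} = \frac{65710556570}{203}$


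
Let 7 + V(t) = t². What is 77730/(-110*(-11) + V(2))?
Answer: 77730/1207 ≈ 64.399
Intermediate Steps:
V(t) = -7 + t²
77730/(-110*(-11) + V(2)) = 77730/(-110*(-11) + (-7 + 2²)) = 77730/(1210 + (-7 + 4)) = 77730/(1210 - 3) = 77730/1207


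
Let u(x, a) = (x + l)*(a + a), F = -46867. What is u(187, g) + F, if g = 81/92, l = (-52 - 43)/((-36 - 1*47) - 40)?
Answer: -43883785/943 ≈ -46536.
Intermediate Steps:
l = 95/123 (l = -95/((-36 - 47) - 40) = -95/(-83 - 40) = -95/(-123) = -95*(-1/123) = 95/123 ≈ 0.77236)
g = 81/92 (g = 81*(1/92) = 81/92 ≈ 0.88043)
u(x, a) = 2*a*(95/123 + x) (u(x, a) = (x + 95/123)*(a + a) = (95/123 + x)*(2*a) = 2*a*(95/123 + x))
u(187, g) + F = (2/123)*(81/92)*(95 + 123*187) - 46867 = (2/123)*(81/92)*(95 + 23001) - 46867 = (2/123)*(81/92)*23096 - 46867 = 311796/943 - 46867 = -43883785/943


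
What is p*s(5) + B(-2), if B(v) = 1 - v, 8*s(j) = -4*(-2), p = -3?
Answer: 0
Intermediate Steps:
s(j) = 1 (s(j) = (-4*(-2))/8 = (1/8)*8 = 1)
p*s(5) + B(-2) = -3*1 + (1 - 1*(-2)) = -3 + (1 + 2) = -3 + 3 = 0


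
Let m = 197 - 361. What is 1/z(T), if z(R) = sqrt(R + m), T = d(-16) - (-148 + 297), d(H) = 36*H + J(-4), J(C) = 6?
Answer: -I*sqrt(883)/883 ≈ -0.033653*I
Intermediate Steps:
d(H) = 6 + 36*H (d(H) = 36*H + 6 = 6 + 36*H)
m = -164
T = -719 (T = (6 + 36*(-16)) - (-148 + 297) = (6 - 576) - 1*149 = -570 - 149 = -719)
z(R) = sqrt(-164 + R) (z(R) = sqrt(R - 164) = sqrt(-164 + R))
1/z(T) = 1/(sqrt(-164 - 719)) = 1/(sqrt(-883)) = 1/(I*sqrt(883)) = -I*sqrt(883)/883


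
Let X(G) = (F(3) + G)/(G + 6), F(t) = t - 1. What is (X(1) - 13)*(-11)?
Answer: 968/7 ≈ 138.29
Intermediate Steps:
F(t) = -1 + t
X(G) = (2 + G)/(6 + G) (X(G) = ((-1 + 3) + G)/(G + 6) = (2 + G)/(6 + G))
(X(1) - 13)*(-11) = ((2 + 1)/(6 + 1) - 13)*(-11) = (3/7 - 13)*(-11) = -88/7*(-11) = 968/7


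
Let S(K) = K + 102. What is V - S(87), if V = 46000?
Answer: 45811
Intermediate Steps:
S(K) = 102 + K
V - S(87) = 46000 - (102 + 87) = 46000 - 1*189 = 46000 - 189 = 45811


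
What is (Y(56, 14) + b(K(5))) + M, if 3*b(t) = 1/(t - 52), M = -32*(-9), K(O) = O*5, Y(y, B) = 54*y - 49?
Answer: 264302/81 ≈ 3263.0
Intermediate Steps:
Y(y, B) = -49 + 54*y
K(O) = 5*O
M = 288
b(t) = 1/(3*(-52 + t)) (b(t) = 1/(3*(t - 52)) = 1/(3*(-52 + t)))
(Y(56, 14) + b(K(5))) + M = ((-49 + 54*56) + 1/(3*(-52 + 5*5))) + 288 = ((-49 + 3024) + 1/(3*(-52 + 25))) + 288 = (2975 + (1/3)/(-27)) + 288 = (2975 + (1/3)*(-1/27)) + 288 = (2975 - 1/81) + 288 = 240974/81 + 288 = 264302/81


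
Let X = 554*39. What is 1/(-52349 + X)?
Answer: -1/30743 ≈ -3.2528e-5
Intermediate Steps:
X = 21606
1/(-52349 + X) = 1/(-52349 + 21606) = 1/(-30743) = -1/30743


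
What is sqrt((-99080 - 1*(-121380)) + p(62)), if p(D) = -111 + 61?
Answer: 5*sqrt(890) ≈ 149.16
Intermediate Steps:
p(D) = -50
sqrt((-99080 - 1*(-121380)) + p(62)) = sqrt((-99080 - 1*(-121380)) - 50) = sqrt((-99080 + 121380) - 50) = sqrt(22300 - 50) = sqrt(22250) = 5*sqrt(890)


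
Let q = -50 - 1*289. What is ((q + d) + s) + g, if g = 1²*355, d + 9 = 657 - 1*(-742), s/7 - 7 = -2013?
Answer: -12636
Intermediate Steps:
s = -14042 (s = 49 + 7*(-2013) = 49 - 14091 = -14042)
q = -339 (q = -50 - 289 = -339)
d = 1390 (d = -9 + (657 - 1*(-742)) = -9 + (657 + 742) = -9 + 1399 = 1390)
g = 355 (g = 1*355 = 355)
((q + d) + s) + g = ((-339 + 1390) - 14042) + 355 = (1051 - 14042) + 355 = -12991 + 355 = -12636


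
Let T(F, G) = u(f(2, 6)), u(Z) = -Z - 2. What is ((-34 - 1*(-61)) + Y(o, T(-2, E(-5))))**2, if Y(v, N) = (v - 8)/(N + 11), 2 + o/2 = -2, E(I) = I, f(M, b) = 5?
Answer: 529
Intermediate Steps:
u(Z) = -2 - Z
o = -8 (o = -4 + 2*(-2) = -4 - 4 = -8)
T(F, G) = -7 (T(F, G) = -2 - 1*5 = -2 - 5 = -7)
Y(v, N) = (-8 + v)/(11 + N)
((-34 - 1*(-61)) + Y(o, T(-2, E(-5))))**2 = ((-34 - 1*(-61)) + (-8 - 8)/(11 - 7))**2 = ((-34 + 61) - 16/4)**2 = (27 + (1/4)*(-16))**2 = (27 - 4)**2 = 23**2 = 529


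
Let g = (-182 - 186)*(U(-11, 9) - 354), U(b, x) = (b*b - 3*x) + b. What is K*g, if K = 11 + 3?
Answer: 1396192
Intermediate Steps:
U(b, x) = b + b² - 3*x (U(b, x) = (b² - 3*x) + b = b + b² - 3*x)
K = 14
g = 99728 (g = (-182 - 186)*((-11 + (-11)² - 3*9) - 354) = -368*((-11 + 121 - 27) - 354) = -368*(83 - 354) = -368*(-271) = 99728)
K*g = 14*99728 = 1396192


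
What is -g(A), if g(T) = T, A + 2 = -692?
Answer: 694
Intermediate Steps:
A = -694 (A = -2 - 692 = -694)
-g(A) = -1*(-694) = 694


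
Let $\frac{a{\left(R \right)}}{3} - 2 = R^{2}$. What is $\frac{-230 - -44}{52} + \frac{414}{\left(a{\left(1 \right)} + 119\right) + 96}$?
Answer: $- \frac{2517}{1456} \approx -1.7287$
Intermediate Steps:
$a{\left(R \right)} = 6 + 3 R^{2}$
$\frac{-230 - -44}{52} + \frac{414}{\left(a{\left(1 \right)} + 119\right) + 96} = \frac{-230 - -44}{52} + \frac{414}{\left(\left(6 + 3 \cdot 1^{2}\right) + 119\right) + 96} = \left(-230 + 44\right) \frac{1}{52} + \frac{414}{\left(\left(6 + 3 \cdot 1\right) + 119\right) + 96} = \left(-186\right) \frac{1}{52} + \frac{414}{\left(\left(6 + 3\right) + 119\right) + 96} = - \frac{93}{26} + \frac{414}{\left(9 + 119\right) + 96} = - \frac{93}{26} + \frac{414}{128 + 96} = - \frac{93}{26} + \frac{414}{224} = - \frac{93}{26} + 414 \cdot \frac{1}{224} = - \frac{93}{26} + \frac{207}{112} = - \frac{2517}{1456}$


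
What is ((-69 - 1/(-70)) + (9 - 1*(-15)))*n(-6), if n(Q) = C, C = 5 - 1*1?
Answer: -6298/35 ≈ -179.94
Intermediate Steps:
C = 4 (C = 5 - 1 = 4)
n(Q) = 4
((-69 - 1/(-70)) + (9 - 1*(-15)))*n(-6) = ((-69 - 1/(-70)) + (9 - 1*(-15)))*4 = ((-69 - 1*(-1/70)) + (9 + 15))*4 = ((-69 + 1/70) + 24)*4 = (-4829/70 + 24)*4 = -3149/70*4 = -6298/35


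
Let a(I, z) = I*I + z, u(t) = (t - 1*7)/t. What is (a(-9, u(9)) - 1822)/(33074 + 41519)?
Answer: -15667/671337 ≈ -0.023337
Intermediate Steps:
u(t) = (-7 + t)/t (u(t) = (t - 7)/t = (-7 + t)/t)
a(I, z) = z + I² (a(I, z) = I² + z = z + I²)
(a(-9, u(9)) - 1822)/(33074 + 41519) = (((-7 + 9)/9 + (-9)²) - 1822)/(33074 + 41519) = (((⅑)*2 + 81) - 1822)/74593 = ((2/9 + 81) - 1822)*(1/74593) = (731/9 - 1822)*(1/74593) = -15667/9*1/74593 = -15667/671337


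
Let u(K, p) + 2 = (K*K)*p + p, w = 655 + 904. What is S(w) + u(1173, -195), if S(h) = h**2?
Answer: -265875871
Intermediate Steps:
w = 1559
u(K, p) = -2 + p + p*K**2 (u(K, p) = -2 + ((K*K)*p + p) = -2 + (K**2*p + p) = -2 + (p*K**2 + p) = -2 + (p + p*K**2) = -2 + p + p*K**2)
S(w) + u(1173, -195) = 1559**2 + (-2 - 195 - 195*1173**2) = 2430481 + (-2 - 195 - 195*1375929) = 2430481 + (-2 - 195 - 268306155) = 2430481 - 268306352 = -265875871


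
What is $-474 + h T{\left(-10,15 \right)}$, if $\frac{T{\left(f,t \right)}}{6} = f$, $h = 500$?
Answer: $-30474$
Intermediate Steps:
$T{\left(f,t \right)} = 6 f$
$-474 + h T{\left(-10,15 \right)} = -474 + 500 \cdot 6 \left(-10\right) = -474 + 500 \left(-60\right) = -474 - 30000 = -30474$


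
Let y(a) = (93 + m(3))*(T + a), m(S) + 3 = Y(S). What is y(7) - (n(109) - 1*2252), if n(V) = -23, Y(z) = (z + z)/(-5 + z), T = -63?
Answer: -2597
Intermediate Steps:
Y(z) = 2*z/(-5 + z) (Y(z) = (2*z)/(-5 + z) = 2*z/(-5 + z))
m(S) = -3 + 2*S/(-5 + S)
y(a) = -5481 + 87*a (y(a) = (93 + (15 - 1*3)/(-5 + 3))*(-63 + a) = (93 + (15 - 3)/(-2))*(-63 + a) = (93 - 1/2*12)*(-63 + a) = (93 - 6)*(-63 + a) = 87*(-63 + a) = -5481 + 87*a)
y(7) - (n(109) - 1*2252) = (-5481 + 87*7) - (-23 - 1*2252) = (-5481 + 609) - (-23 - 2252) = -4872 - 1*(-2275) = -4872 + 2275 = -2597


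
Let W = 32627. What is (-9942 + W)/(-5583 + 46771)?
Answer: 22685/41188 ≈ 0.55077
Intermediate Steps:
(-9942 + W)/(-5583 + 46771) = (-9942 + 32627)/(-5583 + 46771) = 22685/41188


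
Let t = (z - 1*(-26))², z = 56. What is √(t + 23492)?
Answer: 2*√7554 ≈ 173.83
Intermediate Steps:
t = 6724 (t = (56 - 1*(-26))² = (56 + 26)² = 82² = 6724)
√(t + 23492) = √(6724 + 23492) = √30216 = 2*√7554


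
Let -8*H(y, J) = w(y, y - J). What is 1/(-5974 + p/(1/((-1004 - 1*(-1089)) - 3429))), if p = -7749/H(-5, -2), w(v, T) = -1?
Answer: 1/207295274 ≈ 4.8240e-9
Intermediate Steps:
H(y, J) = ⅛ (H(y, J) = -⅛*(-1) = ⅛)
p = -61992 (p = -7749/⅛ = -7749*8 = -189*328 = -61992)
1/(-5974 + p/(1/((-1004 - 1*(-1089)) - 3429))) = 1/(-5974 - (-274810536 + 67509288)) = 1/(-5974 - 61992/(1/((-1004 + 1089) - 3429))) = 1/(-5974 - 61992/(1/(85 - 3429))) = 1/(-5974 - 61992/(1/(-3344))) = 1/(-5974 - 61992/(-1/3344)) = 1/(-5974 - 61992*(-3344)) = 1/(-5974 + 207301248) = 1/207295274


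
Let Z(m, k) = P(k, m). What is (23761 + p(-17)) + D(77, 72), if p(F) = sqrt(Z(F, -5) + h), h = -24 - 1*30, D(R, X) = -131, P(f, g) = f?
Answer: 23630 + I*sqrt(59) ≈ 23630.0 + 7.6811*I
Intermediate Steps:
Z(m, k) = k
h = -54 (h = -24 - 30 = -54)
p(F) = I*sqrt(59) (p(F) = sqrt(-5 - 54) = sqrt(-59) = I*sqrt(59))
(23761 + p(-17)) + D(77, 72) = (23761 + I*sqrt(59)) - 131 = 23630 + I*sqrt(59)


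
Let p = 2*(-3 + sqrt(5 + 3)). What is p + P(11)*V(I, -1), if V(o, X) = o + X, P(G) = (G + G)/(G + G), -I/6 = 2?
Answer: -19 + 4*sqrt(2) ≈ -13.343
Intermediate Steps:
I = -12 (I = -6*2 = -12)
P(G) = 1 (P(G) = (2*G)/((2*G)) = (2*G)*(1/(2*G)) = 1)
V(o, X) = X + o
p = -6 + 4*sqrt(2) (p = 2*(-3 + sqrt(8)) = 2*(-3 + 2*sqrt(2)) = -6 + 4*sqrt(2) ≈ -0.34315)
p + P(11)*V(I, -1) = (-6 + 4*sqrt(2)) + 1*(-1 - 12) = (-6 + 4*sqrt(2)) + 1*(-13) = (-6 + 4*sqrt(2)) - 13 = -19 + 4*sqrt(2)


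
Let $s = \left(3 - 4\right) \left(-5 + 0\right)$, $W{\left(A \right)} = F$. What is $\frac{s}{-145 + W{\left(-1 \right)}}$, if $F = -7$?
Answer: $- \frac{5}{152} \approx -0.032895$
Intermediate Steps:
$W{\left(A \right)} = -7$
$s = 5$ ($s = \left(-1\right) \left(-5\right) = 5$)
$\frac{s}{-145 + W{\left(-1 \right)}} = \frac{5}{-145 - 7} = \frac{5}{-152} = 5 \left(- \frac{1}{152}\right) = - \frac{5}{152}$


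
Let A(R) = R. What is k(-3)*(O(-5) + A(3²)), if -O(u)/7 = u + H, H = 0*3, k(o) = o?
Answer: -132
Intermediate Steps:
H = 0
O(u) = -7*u (O(u) = -7*(u + 0) = -7*u)
k(-3)*(O(-5) + A(3²)) = -3*(-7*(-5) + 3²) = -3*(35 + 9) = -3*44 = -132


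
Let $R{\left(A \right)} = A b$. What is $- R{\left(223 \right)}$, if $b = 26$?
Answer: $-5798$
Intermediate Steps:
$R{\left(A \right)} = 26 A$ ($R{\left(A \right)} = A 26 = 26 A$)
$- R{\left(223 \right)} = - 26 \cdot 223 = \left(-1\right) 5798 = -5798$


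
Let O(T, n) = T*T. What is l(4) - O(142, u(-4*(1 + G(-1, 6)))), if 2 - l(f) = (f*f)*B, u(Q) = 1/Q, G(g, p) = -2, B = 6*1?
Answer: -20258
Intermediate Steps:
B = 6
O(T, n) = T²
l(f) = 2 - 6*f² (l(f) = 2 - f*f*6 = 2 - f²*6 = 2 - 6*f²)
l(4) - O(142, u(-4*(1 + G(-1, 6)))) = (2 - 6*4²) - 1*142² = (2 - 6*16) - 1*20164 = (2 - 96) - 20164 = -94 - 20164 = -20258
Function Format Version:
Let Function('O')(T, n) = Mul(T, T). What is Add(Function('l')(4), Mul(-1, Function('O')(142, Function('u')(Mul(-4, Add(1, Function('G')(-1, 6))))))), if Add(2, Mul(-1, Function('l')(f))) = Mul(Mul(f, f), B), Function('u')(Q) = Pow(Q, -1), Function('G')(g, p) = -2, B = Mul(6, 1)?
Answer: -20258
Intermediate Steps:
B = 6
Function('O')(T, n) = Pow(T, 2)
Function('l')(f) = Add(2, Mul(-6, Pow(f, 2))) (Function('l')(f) = Add(2, Mul(-1, Mul(Mul(f, f), 6))) = Add(2, Mul(-1, Mul(Pow(f, 2), 6))) = Add(2, Mul(-1, Mul(6, Pow(f, 2)))) = Add(2, Mul(-6, Pow(f, 2))))
Add(Function('l')(4), Mul(-1, Function('O')(142, Function('u')(Mul(-4, Add(1, Function('G')(-1, 6))))))) = Add(Add(2, Mul(-6, Pow(4, 2))), Mul(-1, Pow(142, 2))) = Add(Add(2, Mul(-6, 16)), Mul(-1, 20164)) = Add(Add(2, -96), -20164) = Add(-94, -20164) = -20258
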